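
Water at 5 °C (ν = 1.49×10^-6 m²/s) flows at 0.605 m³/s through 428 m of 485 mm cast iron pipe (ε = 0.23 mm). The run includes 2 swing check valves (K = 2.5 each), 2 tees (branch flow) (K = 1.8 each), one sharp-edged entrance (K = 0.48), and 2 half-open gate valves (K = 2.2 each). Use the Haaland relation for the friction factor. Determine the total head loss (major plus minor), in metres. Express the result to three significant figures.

V = 4Q/(πD²) = 3.275 m/s; V²/2g = 0.5466 m
Re = 1.07×10^6, ε/D = 4.74×10^-4 → f = 0.01697 (Haaland)
Major: h_f = f(L/D)·V²/2g = 0.01697·882.5·0.5466 = 8.183 m
Minor: ΣK = 13.5; h_m = ΣK·V²/2g = 7.368 m
Total H_L = 8.183 + 7.368 = 15.55 m

H_L ≈ 15.6 m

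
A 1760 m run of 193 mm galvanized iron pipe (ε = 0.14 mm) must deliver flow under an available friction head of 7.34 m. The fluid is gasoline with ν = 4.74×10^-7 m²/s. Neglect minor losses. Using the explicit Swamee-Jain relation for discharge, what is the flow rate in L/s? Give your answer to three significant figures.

Q ≈ 26.6 L/s

Swamee-Jain (Type II): Q = -0.965·√(gD⁵h_f/L)·ln[ε/(3.7D) + √(3.17ν²L/(gD³h_f))]
√(gD⁵h_f/L) = √(9.81·0.193⁵·7.34/1760) = 0.003310
ε/(3.7D) = 1.96×10^-4; √(3.17ν²L/(gD³h_f)) = 4.92×10^-5
Q = -0.965·0.003310·ln(2.453×10^-4) = 0.02655 m³/s
Check: V = 0.908 m/s, Re = 3.70×10^5, f = 0.01931, h_f = 7.39 m ≈ 7.34 m ✓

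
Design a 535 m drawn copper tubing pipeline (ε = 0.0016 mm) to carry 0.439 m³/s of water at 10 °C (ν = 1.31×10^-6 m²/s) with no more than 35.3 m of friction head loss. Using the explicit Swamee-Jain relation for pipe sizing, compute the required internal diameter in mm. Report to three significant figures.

D ≈ 309 mm

Swamee-Jain (Type III): D = 0.66·[ε^1.25·(LQ²/(gh_f))^4.75 + ν·Q^9.4·(L/(gh_f))^5.2]^0.04
LQ²/(gh_f) = 0.2977; L/(gh_f) = 1.545
Term 1 = ε^1.25·(…)^4.75 = 1.80×10^-10; Term 2 = ν·Q^9.4·(…)^5.2 = 5.48×10^-9
D = 0.66·(1.80×10^-10 + 5.48×10^-9)^0.04 = 0.3088 m = 309 mm
Check: V = 5.86 m/s, Re = 1.38×10^6, f = 0.01116, h_f = 33.9 m ≈ 35.3 m ✓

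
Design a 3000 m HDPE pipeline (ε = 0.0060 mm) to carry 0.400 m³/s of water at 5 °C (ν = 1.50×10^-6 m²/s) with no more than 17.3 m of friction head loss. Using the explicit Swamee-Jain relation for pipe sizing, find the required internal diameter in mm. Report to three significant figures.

Swamee-Jain (Type III): D = 0.66·[ε^1.25·(LQ²/(gh_f))^4.75 + ν·Q^9.4·(L/(gh_f))^5.2]^0.04
LQ²/(gh_f) = 2.828; L/(gh_f) = 17.68
Term 1 = ε^1.25·(…)^4.75 = 4.14×10^-5; Term 2 = ν·Q^9.4·(…)^5.2 = 8.36×10^-4
D = 0.66·(4.14×10^-5 + 8.36×10^-4)^0.04 = 0.4980 m = 498 mm
Check: V = 2.05 m/s, Re = 6.82×10^5, f = 0.01263, h_f = 16.3 m ≈ 17.3 m ✓

D ≈ 498 mm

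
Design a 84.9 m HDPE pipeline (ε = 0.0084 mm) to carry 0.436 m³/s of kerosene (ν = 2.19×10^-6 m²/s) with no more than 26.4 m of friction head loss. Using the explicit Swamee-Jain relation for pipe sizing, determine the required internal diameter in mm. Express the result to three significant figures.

D ≈ 230 mm

Swamee-Jain (Type III): D = 0.66·[ε^1.25·(LQ²/(gh_f))^4.75 + ν·Q^9.4·(L/(gh_f))^5.2]^0.04
LQ²/(gh_f) = 0.06232; L/(gh_f) = 0.3278
Term 1 = ε^1.25·(…)^4.75 = 8.51×10^-13; Term 2 = ν·Q^9.4·(…)^5.2 = 2.71×10^-12
D = 0.66·(8.51×10^-13 + 2.71×10^-12)^0.04 = 0.2299 m = 230 mm
Check: V = 10.5 m/s, Re = 1.10×10^6, f = 0.01228, h_f = 25.5 m ≈ 26.4 m ✓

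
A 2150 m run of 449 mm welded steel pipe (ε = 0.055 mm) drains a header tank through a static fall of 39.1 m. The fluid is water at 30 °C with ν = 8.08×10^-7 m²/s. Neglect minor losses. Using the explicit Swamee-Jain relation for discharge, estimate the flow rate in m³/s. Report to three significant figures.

Q ≈ 0.552 m³/s

Swamee-Jain (Type II): Q = -0.965·√(gD⁵h_f/L)·ln[ε/(3.7D) + √(3.17ν²L/(gD³h_f))]
√(gD⁵h_f/L) = √(9.81·0.449⁵·39.1/2150) = 0.05706
ε/(3.7D) = 3.31×10^-5; √(3.17ν²L/(gD³h_f)) = 1.13×10^-5
Q = -0.965·0.05706·ln(4.443×10^-5) = 0.5518 m³/s
Check: V = 3.49 m/s, Re = 1.94×10^6, f = 0.01327, h_f = 39.3 m ≈ 39.1 m ✓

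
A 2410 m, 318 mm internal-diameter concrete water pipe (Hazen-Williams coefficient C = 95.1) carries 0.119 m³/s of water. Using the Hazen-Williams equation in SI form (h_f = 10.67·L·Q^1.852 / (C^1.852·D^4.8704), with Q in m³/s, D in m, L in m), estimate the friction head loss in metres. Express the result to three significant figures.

h_f = 10.67·2410·0.119^1.852 / (95.1^1.852·0.318^4.8704) = 28.70 m

h_f ≈ 28.7 m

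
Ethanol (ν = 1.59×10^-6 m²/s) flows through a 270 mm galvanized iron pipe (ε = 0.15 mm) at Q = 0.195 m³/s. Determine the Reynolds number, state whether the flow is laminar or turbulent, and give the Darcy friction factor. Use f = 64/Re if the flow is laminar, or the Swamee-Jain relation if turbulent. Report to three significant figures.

Re ≈ 5.78×10^5; turbulent; f ≈ 0.0180

V = 4Q/(πD²) = 3.406 m/s
Re = VD/ν = 3.406·0.270/1.59×10^-6 = 5.78×10^5
Re > 4000 → turbulent; ε/D = 5.56×10^-4
Swamee-Jain: f = 0.01800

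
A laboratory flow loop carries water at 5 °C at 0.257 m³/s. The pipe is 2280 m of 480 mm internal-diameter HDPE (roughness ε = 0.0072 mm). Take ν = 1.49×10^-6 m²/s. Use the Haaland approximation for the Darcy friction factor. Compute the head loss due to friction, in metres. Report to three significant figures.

V = 4Q/(πD²) = 4·0.257/(π·0.480²) = 1.420 m/s
Re = VD/ν = 1.420·0.480/1.49×10^-6 = 4.58×10^5 → turbulent
ε/D = 0.0072/480 = 1.50×10^-5
Haaland: f = 0.01344
h_f = f(L/D)V²/(2g) = 0.01344·(2280/0.480)·1.420²/(2·9.81) = 6.561 m

h_f ≈ 6.56 m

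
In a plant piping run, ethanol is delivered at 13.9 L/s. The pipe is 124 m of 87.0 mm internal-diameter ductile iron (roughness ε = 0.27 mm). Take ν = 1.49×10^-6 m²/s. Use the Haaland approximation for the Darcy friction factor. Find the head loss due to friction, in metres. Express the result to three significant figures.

h_f ≈ 10.9 m

V = 4Q/(πD²) = 4·0.0139/(π·0.0870²) = 2.338 m/s
Re = VD/ν = 2.338·0.0870/1.49×10^-6 = 1.37×10^5 → turbulent
ε/D = 0.27/87.0 = 0.00310
Haaland: f = 0.02732
h_f = f(L/D)V²/(2g) = 0.02732·(124/0.0870)·2.338²/(2·9.81) = 10.85 m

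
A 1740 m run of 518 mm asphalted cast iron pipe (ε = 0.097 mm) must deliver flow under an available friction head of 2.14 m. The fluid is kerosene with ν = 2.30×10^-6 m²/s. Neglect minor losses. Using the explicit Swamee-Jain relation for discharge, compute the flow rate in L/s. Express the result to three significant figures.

Swamee-Jain (Type II): Q = -0.965·√(gD⁵h_f/L)·ln[ε/(3.7D) + √(3.17ν²L/(gD³h_f))]
√(gD⁵h_f/L) = √(9.81·0.518⁵·2.14/1740) = 0.02121
ε/(3.7D) = 5.06×10^-5; √(3.17ν²L/(gD³h_f)) = 1.00×10^-4
Q = -0.965·0.02121·ln(1.506×10^-4) = 0.1802 m³/s
Check: V = 0.855 m/s, Re = 1.93×10^5, f = 0.01713, h_f = 2.14 m ≈ 2.14 m ✓

Q ≈ 180 L/s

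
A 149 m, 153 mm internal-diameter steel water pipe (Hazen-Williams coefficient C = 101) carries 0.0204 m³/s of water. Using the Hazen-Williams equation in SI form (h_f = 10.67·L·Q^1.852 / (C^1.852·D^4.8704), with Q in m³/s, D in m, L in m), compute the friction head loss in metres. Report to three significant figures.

h_f = 10.67·149·0.0204^1.852 / (101^1.852·0.153^4.8704) = 2.136 m

h_f ≈ 2.14 m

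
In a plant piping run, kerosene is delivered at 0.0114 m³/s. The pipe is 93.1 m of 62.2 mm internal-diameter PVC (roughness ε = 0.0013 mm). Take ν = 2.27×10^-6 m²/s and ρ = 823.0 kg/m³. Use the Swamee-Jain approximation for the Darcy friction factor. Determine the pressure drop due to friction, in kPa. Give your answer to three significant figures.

V = 4Q/(πD²) = 4·0.0114/(π·0.0622²) = 3.752 m/s
Re = VD/ν = 3.752·0.0622/2.27×10^-6 = 1.03×10^5 → turbulent
ε/D = 0.0013/62.2 = 2.09×10^-5
Swamee-Jain: f = 0.01789
h_f = f(L/D)V²/(2g) = 0.01789·(93.1/0.0622)·3.752²/(2·9.81) = 19.21 m
Δp = ρg·h_f = 823.0·9.81·19.21 = 155.1 kPa

Δp ≈ 155 kPa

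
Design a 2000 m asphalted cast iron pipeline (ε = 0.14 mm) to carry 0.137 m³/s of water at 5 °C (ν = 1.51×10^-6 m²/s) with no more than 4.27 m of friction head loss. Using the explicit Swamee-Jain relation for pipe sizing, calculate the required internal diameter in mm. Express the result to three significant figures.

Swamee-Jain (Type III): D = 0.66·[ε^1.25·(LQ²/(gh_f))^4.75 + ν·Q^9.4·(L/(gh_f))^5.2]^0.04
LQ²/(gh_f) = 0.8961; L/(gh_f) = 47.75
Term 1 = ε^1.25·(…)^4.75 = 9.05×10^-6; Term 2 = ν·Q^9.4·(…)^5.2 = 6.23×10^-6
D = 0.66·(9.05×10^-6 + 6.23×10^-6)^0.04 = 0.4236 m = 424 mm
Check: V = 0.972 m/s, Re = 2.73×10^5, f = 0.01742, h_f = 3.96 m ≈ 4.27 m ✓

D ≈ 424 mm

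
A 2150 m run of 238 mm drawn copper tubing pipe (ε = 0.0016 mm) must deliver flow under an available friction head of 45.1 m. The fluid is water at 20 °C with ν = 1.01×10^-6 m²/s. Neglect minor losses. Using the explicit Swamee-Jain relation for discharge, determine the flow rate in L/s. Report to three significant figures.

Q ≈ 124 L/s

Swamee-Jain (Type II): Q = -0.965·√(gD⁵h_f/L)·ln[ε/(3.7D) + √(3.17ν²L/(gD³h_f))]
√(gD⁵h_f/L) = √(9.81·0.238⁵·45.1/2150) = 0.01254
ε/(3.7D) = 1.82×10^-6; √(3.17ν²L/(gD³h_f)) = 3.41×10^-5
Q = -0.965·0.01254·ln(3.596×10^-5) = 0.1238 m³/s
Check: V = 2.78 m/s, Re = 6.56×10^5, f = 0.01261, h_f = 44.9 m ≈ 45.1 m ✓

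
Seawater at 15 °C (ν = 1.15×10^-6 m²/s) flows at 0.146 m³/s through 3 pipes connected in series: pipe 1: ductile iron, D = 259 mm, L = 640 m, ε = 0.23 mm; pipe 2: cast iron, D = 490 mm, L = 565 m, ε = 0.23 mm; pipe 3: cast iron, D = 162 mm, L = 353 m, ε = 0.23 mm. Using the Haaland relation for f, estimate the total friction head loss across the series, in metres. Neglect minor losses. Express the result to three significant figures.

Pipe 1: V = 2.771 m/s, Re = 6.24×10^5, ε/D = 8.88×10^-4, f = 0.01958, h_1 = f(L/D)V²/2g = 18.93 m
Pipe 2: V = 0.7742 m/s, Re = 3.30×10^5, ε/D = 4.69×10^-4, f = 0.01778, h_2 = f(L/D)V²/2g = 0.6264 m
Pipe 3: V = 7.083 m/s, Re = 9.98×10^5, ε/D = 0.00142, f = 0.02167, h_3 = f(L/D)V²/2g = 120.8 m
Series → Q common, losses add: H = Σh = 140.3 m

H ≈ 140 m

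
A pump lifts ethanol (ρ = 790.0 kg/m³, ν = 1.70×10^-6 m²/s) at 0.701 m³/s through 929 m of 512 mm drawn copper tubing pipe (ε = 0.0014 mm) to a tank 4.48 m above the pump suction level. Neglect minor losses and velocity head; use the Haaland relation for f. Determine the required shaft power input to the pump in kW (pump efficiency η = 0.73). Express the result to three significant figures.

P_shaft ≈ 126 kW

V = 4Q/(πD²) = 3.405 m/s; Re = 1.03×10^6; ε/D = 2.73×10^-6; f = 0.01158
h_f = f(L/D)V²/2g = 12.42 m
Total head H = z + h_f = 4.48 + 12.42 = 16.90 m
P_hyd = ρgQH = 790.0·9.81·0.701·16.90 = 91.80 kW
P_shaft = P_hyd/η = 91.80/0.73 = 125.8 kW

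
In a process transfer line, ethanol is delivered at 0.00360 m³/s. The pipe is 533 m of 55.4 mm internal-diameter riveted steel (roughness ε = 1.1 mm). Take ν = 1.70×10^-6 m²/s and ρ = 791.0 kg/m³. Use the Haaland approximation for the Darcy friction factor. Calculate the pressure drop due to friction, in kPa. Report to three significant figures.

V = 4Q/(πD²) = 4·0.00360/(π·0.0554²) = 1.493 m/s
Re = VD/ν = 1.493·0.0554/1.70×10^-6 = 4.87×10^4 → turbulent
ε/D = 1.1/55.4 = 0.0199
Haaland: f = 0.04938
h_f = f(L/D)V²/(2g) = 0.04938·(533/0.0554)·1.493²/(2·9.81) = 54.01 m
Δp = ρg·h_f = 791.0·9.81·54.01 = 419.1 kPa

Δp ≈ 419 kPa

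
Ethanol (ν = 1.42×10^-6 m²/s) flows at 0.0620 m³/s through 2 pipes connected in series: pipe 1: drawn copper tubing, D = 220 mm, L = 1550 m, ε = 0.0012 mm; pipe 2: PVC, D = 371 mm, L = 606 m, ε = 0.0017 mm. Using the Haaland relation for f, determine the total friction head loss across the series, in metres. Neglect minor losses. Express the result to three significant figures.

Pipe 1: V = 1.631 m/s, Re = 2.53×10^5, ε/D = 5.45×10^-6, f = 0.01485, h_1 = f(L/D)V²/2g = 14.19 m
Pipe 2: V = 0.5735 m/s, Re = 1.50×10^5, ε/D = 4.58×10^-6, f = 0.01643, h_2 = f(L/D)V²/2g = 0.4499 m
Series → Q common, losses add: H = Σh = 14.64 m

H ≈ 14.6 m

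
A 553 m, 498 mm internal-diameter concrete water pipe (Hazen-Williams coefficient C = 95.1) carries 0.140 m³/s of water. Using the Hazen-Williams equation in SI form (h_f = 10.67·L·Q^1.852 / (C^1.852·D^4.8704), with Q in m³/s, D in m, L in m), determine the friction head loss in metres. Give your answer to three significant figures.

h_f = 10.67·553·0.140^1.852 / (95.1^1.852·0.498^4.8704) = 1.001 m

h_f ≈ 1.00 m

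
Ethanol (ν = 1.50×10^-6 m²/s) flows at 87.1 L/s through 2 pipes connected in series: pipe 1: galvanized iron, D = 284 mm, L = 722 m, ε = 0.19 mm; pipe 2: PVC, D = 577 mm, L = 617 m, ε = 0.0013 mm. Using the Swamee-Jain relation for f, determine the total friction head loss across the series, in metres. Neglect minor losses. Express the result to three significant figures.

Pipe 1: V = 1.375 m/s, Re = 2.60×10^5, ε/D = 6.69×10^-4, f = 0.01941, h_1 = f(L/D)V²/2g = 4.754 m
Pipe 2: V = 0.3331 m/s, Re = 1.28×10^5, ε/D = 2.25×10^-6, f = 0.01699, h_2 = f(L/D)V²/2g = 0.1027 m
Series → Q common, losses add: H = Σh = 4.857 m

H ≈ 4.86 m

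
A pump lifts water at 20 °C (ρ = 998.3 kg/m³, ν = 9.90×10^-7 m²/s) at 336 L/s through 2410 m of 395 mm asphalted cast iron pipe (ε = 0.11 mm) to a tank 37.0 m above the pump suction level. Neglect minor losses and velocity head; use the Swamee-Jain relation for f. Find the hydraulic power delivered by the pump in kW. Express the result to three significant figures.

V = 4Q/(πD²) = 2.742 m/s; Re = 1.09×10^6; ε/D = 2.78×10^-4; f = 0.01550
h_f = f(L/D)V²/2g = 36.24 m
Total head H = z + h_f = 37.0 + 36.24 = 73.24 m
P_hyd = ρgQH = 998.3·9.81·0.336·73.24 = 241.0 kW

P_hyd ≈ 241 kW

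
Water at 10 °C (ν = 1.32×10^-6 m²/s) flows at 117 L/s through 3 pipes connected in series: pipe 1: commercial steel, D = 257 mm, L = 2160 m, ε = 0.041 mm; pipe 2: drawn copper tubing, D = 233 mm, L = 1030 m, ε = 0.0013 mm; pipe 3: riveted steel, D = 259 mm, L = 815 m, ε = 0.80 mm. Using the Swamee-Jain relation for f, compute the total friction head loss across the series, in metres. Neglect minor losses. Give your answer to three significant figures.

Pipe 1: V = 2.255 m/s, Re = 4.39×10^5, ε/D = 1.60×10^-4, f = 0.01531, h_1 = f(L/D)V²/2g = 33.37 m
Pipe 2: V = 2.744 m/s, Re = 4.84×10^5, ε/D = 5.58×10^-6, f = 0.01325, h_2 = f(L/D)V²/2g = 22.49 m
Pipe 3: V = 2.221 m/s, Re = 4.36×10^5, ε/D = 0.00309, f = 0.02680, h_3 = f(L/D)V²/2g = 21.20 m
Series → Q common, losses add: H = Σh = 77.05 m

H ≈ 77.1 m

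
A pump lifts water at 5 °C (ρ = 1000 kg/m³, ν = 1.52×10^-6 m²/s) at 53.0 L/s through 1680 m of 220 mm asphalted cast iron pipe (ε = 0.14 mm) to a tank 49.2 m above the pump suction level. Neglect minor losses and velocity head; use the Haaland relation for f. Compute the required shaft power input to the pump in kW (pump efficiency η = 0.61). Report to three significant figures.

V = 4Q/(πD²) = 1.394 m/s; Re = 2.02×10^5; ε/D = 6.36×10^-4; f = 0.01931
h_f = f(L/D)V²/2g = 14.61 m
Total head H = z + h_f = 49.2 + 14.61 = 63.81 m
P_hyd = ρgQH = 1000·9.81·0.0530·63.81 = 33.18 kW
P_shaft = P_hyd/η = 33.18/0.61 = 54.39 kW

P_shaft ≈ 54.4 kW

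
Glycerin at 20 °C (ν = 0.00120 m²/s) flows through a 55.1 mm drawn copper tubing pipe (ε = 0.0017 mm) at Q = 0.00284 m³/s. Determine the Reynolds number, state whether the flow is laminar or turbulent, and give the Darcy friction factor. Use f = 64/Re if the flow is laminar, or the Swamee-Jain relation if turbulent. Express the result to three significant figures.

V = 4Q/(πD²) = 1.191 m/s
Re = VD/ν = 1.191·0.0551/0.00120 = 54.7
Re < 2300 → laminar → f = 64/Re = 1.170

Re ≈ 54.7; laminar; f = 64/Re ≈ 1.17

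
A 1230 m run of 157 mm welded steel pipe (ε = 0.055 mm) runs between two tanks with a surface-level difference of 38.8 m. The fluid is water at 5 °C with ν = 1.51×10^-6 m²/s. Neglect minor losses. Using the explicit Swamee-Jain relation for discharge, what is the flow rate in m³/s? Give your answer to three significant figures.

Swamee-Jain (Type II): Q = -0.965·√(gD⁵h_f/L)·ln[ε/(3.7D) + √(3.17ν²L/(gD³h_f))]
√(gD⁵h_f/L) = √(9.81·0.157⁵·38.8/1230) = 0.005433
ε/(3.7D) = 9.47×10^-5; √(3.17ν²L/(gD³h_f)) = 7.77×10^-5
Q = -0.965·0.005433·ln(1.724×10^-4) = 0.04543 m³/s
Check: V = 2.35 m/s, Re = 2.44×10^5, f = 0.01774, h_f = 39.0 m ≈ 38.8 m ✓

Q ≈ 0.0454 m³/s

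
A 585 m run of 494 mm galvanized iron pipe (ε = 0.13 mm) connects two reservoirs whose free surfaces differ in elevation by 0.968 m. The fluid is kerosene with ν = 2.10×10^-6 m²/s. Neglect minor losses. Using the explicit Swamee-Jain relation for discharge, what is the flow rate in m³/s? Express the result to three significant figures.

Swamee-Jain (Type II): Q = -0.965·√(gD⁵h_f/L)·ln[ε/(3.7D) + √(3.17ν²L/(gD³h_f))]
√(gD⁵h_f/L) = √(9.81·0.494⁵·0.968/585) = 0.02185
ε/(3.7D) = 7.11×10^-5; √(3.17ν²L/(gD³h_f)) = 8.45×10^-5
Q = -0.965·0.02185·ln(1.556×10^-4) = 0.1849 m³/s
Check: V = 0.965 m/s, Re = 2.27×10^5, f = 0.01730, h_f = 0.972 m ≈ 0.968 m ✓

Q ≈ 0.185 m³/s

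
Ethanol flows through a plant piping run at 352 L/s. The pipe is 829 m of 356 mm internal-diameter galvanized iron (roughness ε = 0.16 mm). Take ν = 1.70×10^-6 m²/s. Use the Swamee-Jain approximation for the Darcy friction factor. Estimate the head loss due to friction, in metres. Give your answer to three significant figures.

V = 4Q/(πD²) = 4·0.352/(π·0.356²) = 3.536 m/s
Re = VD/ν = 3.536·0.356/1.70×10^-6 = 7.41×10^5 → turbulent
ε/D = 0.16/356 = 4.49×10^-4
Swamee-Jain: f = 0.01713
h_f = f(L/D)V²/(2g) = 0.01713·(829/0.356)·3.536²/(2·9.81) = 25.43 m

h_f ≈ 25.4 m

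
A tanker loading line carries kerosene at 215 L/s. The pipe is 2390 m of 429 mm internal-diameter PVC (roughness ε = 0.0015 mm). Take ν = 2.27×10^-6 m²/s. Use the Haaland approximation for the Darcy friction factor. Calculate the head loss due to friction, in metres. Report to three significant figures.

V = 4Q/(πD²) = 4·0.215/(π·0.429²) = 1.487 m/s
Re = VD/ν = 1.487·0.429/2.27×10^-6 = 2.81×10^5 → turbulent
ε/D = 0.0015/429 = 3.50×10^-6
Haaland: f = 0.01455
h_f = f(L/D)V²/(2g) = 0.01455·(2390/0.429)·1.487²/(2·9.81) = 9.138 m

h_f ≈ 9.14 m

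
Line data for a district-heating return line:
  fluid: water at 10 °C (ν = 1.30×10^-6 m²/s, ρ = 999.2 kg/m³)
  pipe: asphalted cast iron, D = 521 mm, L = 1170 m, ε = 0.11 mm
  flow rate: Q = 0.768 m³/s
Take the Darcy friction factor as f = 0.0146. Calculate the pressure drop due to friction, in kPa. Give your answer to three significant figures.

V = 4Q/(πD²) = 4·0.768/(π·0.521²) = 3.602 m/s
h_f = f(L/D)V²/(2g) = 0.01460·(1170/0.521)·3.602²/(2·9.81) = 21.69 m
Δp = ρg·h_f = 999.2·9.81·21.69 = 212.6 kPa

Δp ≈ 213 kPa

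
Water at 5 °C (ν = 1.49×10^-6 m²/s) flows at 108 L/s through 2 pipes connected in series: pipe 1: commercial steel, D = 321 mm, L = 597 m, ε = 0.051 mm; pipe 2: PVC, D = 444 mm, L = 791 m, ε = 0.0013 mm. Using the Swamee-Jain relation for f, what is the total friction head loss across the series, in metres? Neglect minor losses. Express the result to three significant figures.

Pipe 1: V = 1.335 m/s, Re = 2.88×10^5, ε/D = 1.59×10^-4, f = 0.01605, h_1 = f(L/D)V²/2g = 2.710 m
Pipe 2: V = 0.6975 m/s, Re = 2.08×10^5, ε/D = 2.93×10^-6, f = 0.01544, h_2 = f(L/D)V²/2g = 0.6823 m
Series → Q common, losses add: H = Σh = 3.392 m

H ≈ 3.39 m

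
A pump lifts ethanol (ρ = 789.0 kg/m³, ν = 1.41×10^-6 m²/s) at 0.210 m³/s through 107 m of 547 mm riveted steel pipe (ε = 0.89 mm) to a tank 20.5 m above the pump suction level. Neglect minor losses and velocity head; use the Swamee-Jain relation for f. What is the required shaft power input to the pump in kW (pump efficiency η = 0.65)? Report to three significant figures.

P_shaft ≈ 51.7 kW

V = 4Q/(πD²) = 0.8936 m/s; Re = 3.47×10^5; ε/D = 0.00163; f = 0.02293
h_f = f(L/D)V²/2g = 0.1826 m
Total head H = z + h_f = 20.5 + 0.1826 = 20.68 m
P_hyd = ρgQH = 789.0·9.81·0.210·20.68 = 33.62 kW
P_shaft = P_hyd/η = 33.62/0.65 = 51.72 kW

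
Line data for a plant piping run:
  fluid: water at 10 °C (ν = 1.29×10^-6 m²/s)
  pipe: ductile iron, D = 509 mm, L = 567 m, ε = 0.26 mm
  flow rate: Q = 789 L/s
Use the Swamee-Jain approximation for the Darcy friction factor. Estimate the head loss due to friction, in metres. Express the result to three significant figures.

V = 4Q/(πD²) = 4·0.789/(π·0.509²) = 3.877 m/s
Re = VD/ν = 3.877·0.509/1.29×10^-6 = 1.53×10^6 → turbulent
ε/D = 0.26/509 = 5.11×10^-4
Swamee-Jain: f = 0.01719
h_f = f(L/D)V²/(2g) = 0.01719·(567/0.509)·3.877²/(2·9.81) = 14.67 m

h_f ≈ 14.7 m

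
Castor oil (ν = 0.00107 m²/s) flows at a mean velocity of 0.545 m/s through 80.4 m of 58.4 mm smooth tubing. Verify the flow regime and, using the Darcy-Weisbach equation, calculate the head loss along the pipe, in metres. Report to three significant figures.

Re = VD/ν = 0.545·0.05840/0.00107 = 29.7 → laminar (Re < 2300)
f = 64/Re = 2.152
h_f = f(L/D)V²/(2g) = 2.152·(80.4/0.05840)·0.545²/(2·9.81) = 44.84 m

h_f ≈ 44.8 m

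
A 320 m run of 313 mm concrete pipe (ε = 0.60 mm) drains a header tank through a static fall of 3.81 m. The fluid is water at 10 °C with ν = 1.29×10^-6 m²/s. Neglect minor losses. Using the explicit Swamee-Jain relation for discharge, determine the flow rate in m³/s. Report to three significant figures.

Q ≈ 0.135 m³/s

Swamee-Jain (Type II): Q = -0.965·√(gD⁵h_f/L)·ln[ε/(3.7D) + √(3.17ν²L/(gD³h_f))]
√(gD⁵h_f/L) = √(9.81·0.313⁵·3.81/320) = 0.01873
ε/(3.7D) = 5.18×10^-4; √(3.17ν²L/(gD³h_f)) = 3.84×10^-5
Q = -0.965·0.01873·ln(5.565×10^-4) = 0.1355 m³/s
Check: V = 1.76 m/s, Re = 4.27×10^5, f = 0.02372, h_f = 3.83 m ≈ 3.81 m ✓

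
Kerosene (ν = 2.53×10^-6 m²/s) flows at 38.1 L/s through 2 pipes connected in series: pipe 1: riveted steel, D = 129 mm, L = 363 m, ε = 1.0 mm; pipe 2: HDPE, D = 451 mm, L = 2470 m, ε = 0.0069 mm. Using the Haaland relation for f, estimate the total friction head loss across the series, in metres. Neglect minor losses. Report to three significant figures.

H ≈ 43.4 m

Pipe 1: V = 2.915 m/s, Re = 1.49×10^5, ε/D = 0.00775, f = 0.03535, h_1 = f(L/D)V²/2g = 43.08 m
Pipe 2: V = 0.2385 m/s, Re = 4.25×10^4, ε/D = 1.53×10^-5, f = 0.02152, h_2 = f(L/D)V²/2g = 0.3417 m
Series → Q common, losses add: H = Σh = 43.42 m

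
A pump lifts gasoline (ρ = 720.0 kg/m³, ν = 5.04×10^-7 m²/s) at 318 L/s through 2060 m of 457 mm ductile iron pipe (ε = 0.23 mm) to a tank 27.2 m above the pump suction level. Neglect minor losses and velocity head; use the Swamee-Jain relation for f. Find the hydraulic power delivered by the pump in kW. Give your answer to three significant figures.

V = 4Q/(πD²) = 1.939 m/s; Re = 1.76×10^6; ε/D = 5.03×10^-4; f = 0.01709
h_f = f(L/D)V²/2g = 14.76 m
Total head H = z + h_f = 27.2 + 14.76 = 41.96 m
P_hyd = ρgQH = 720.0·9.81·0.318·41.96 = 94.24 kW

P_hyd ≈ 94.2 kW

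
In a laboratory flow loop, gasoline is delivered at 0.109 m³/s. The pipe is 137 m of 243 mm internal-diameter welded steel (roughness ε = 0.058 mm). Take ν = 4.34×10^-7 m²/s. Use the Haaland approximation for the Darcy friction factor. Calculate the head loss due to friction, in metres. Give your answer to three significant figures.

V = 4Q/(πD²) = 4·0.109/(π·0.243²) = 2.350 m/s
Re = VD/ν = 2.350·0.243/4.34×10^-7 = 1.32×10^6 → turbulent
ε/D = 0.058/243 = 2.39×10^-4
Haaland: f = 0.01485
h_f = f(L/D)V²/(2g) = 0.01485·(137/0.243)·2.350²/(2·9.81) = 2.356 m

h_f ≈ 2.36 m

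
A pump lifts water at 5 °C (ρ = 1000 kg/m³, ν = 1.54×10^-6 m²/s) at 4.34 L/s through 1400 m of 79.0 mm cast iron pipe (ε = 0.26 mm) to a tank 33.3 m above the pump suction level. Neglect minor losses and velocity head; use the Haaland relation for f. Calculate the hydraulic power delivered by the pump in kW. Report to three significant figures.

V = 4Q/(πD²) = 0.8854 m/s; Re = 4.54×10^4; ε/D = 0.00329; f = 0.02922
h_f = f(L/D)V²/2g = 20.69 m
Total head H = z + h_f = 33.3 + 20.69 = 53.99 m
P_hyd = ρgQH = 1000·9.81·0.00434·53.99 = 2.299 kW

P_hyd ≈ 2.30 kW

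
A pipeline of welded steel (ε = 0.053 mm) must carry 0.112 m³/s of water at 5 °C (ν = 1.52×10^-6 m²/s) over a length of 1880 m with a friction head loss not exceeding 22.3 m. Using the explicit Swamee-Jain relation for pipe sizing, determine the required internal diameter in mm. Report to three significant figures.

Swamee-Jain (Type III): D = 0.66·[ε^1.25·(LQ²/(gh_f))^4.75 + ν·Q^9.4·(L/(gh_f))^5.2]^0.04
LQ²/(gh_f) = 0.1078; L/(gh_f) = 8.594
Term 1 = ε^1.25·(…)^4.75 = 1.15×10^-10; Term 2 = ν·Q^9.4·(…)^5.2 = 1.27×10^-10
D = 0.66·(1.15×10^-10 + 1.27×10^-10)^0.04 = 0.2722 m = 272 mm
Check: V = 1.92 m/s, Re = 3.45×10^5, f = 0.01602, h_f = 20.9 m ≈ 22.3 m ✓

D ≈ 272 mm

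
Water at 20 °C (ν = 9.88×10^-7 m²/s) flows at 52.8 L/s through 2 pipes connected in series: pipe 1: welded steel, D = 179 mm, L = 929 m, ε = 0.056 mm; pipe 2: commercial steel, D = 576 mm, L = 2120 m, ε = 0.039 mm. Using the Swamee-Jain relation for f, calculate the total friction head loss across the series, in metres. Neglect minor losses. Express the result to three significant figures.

Pipe 1: V = 2.098 m/s, Re = 3.80×10^5, ε/D = 3.13×10^-4, f = 0.01681, h_1 = f(L/D)V²/2g = 19.57 m
Pipe 2: V = 0.2026 m/s, Re = 1.18×10^5, ε/D = 6.77×10^-5, f = 0.01770, h_2 = f(L/D)V²/2g = 0.1363 m
Series → Q common, losses add: H = Σh = 19.71 m

H ≈ 19.7 m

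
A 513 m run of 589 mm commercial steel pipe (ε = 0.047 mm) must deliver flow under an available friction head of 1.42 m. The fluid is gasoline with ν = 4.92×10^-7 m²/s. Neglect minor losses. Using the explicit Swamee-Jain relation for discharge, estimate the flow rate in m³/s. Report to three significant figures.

Swamee-Jain (Type II): Q = -0.965·√(gD⁵h_f/L)·ln[ε/(3.7D) + √(3.17ν²L/(gD³h_f))]
√(gD⁵h_f/L) = √(9.81·0.589⁵·1.42/513) = 0.04387
ε/(3.7D) = 2.16×10^-5; √(3.17ν²L/(gD³h_f)) = 1.18×10^-5
Q = -0.965·0.04387·ln(3.333×10^-5) = 0.4365 m³/s
Check: V = 1.60 m/s, Re = 1.92×10^6, f = 0.01254, h_f = 1.43 m ≈ 1.42 m ✓

Q ≈ 0.436 m³/s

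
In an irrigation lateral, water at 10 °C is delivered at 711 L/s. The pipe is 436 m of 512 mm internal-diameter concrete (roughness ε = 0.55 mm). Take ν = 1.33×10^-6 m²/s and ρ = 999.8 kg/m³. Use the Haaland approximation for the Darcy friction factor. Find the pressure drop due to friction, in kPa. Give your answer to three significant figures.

V = 4Q/(πD²) = 4·0.711/(π·0.512²) = 3.453 m/s
Re = VD/ν = 3.453·0.512/1.33×10^-6 = 1.33×10^6 → turbulent
ε/D = 0.55/512 = 0.00107
Haaland: f = 0.02021
h_f = f(L/D)V²/(2g) = 0.02021·(436/0.512)·3.453²/(2·9.81) = 10.46 m
Δp = ρg·h_f = 999.8·9.81·10.46 = 102.6 kPa

Δp ≈ 103 kPa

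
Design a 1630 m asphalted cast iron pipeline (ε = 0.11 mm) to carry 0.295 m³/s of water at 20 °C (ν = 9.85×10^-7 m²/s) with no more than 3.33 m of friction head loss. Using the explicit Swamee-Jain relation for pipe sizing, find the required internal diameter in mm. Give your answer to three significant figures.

D ≈ 563 mm

Swamee-Jain (Type III): D = 0.66·[ε^1.25·(LQ²/(gh_f))^4.75 + ν·Q^9.4·(L/(gh_f))^5.2]^0.04
LQ²/(gh_f) = 4.342; L/(gh_f) = 49.90
Term 1 = ε^1.25·(…)^4.75 = 0.0120; Term 2 = ν·Q^9.4·(…)^5.2 = 0.00691
D = 0.66·(0.0120 + 0.00691)^0.04 = 0.5632 m = 563 mm
Check: V = 1.18 m/s, Re = 6.77×10^5, f = 0.01510, h_f = 3.12 m ≈ 3.33 m ✓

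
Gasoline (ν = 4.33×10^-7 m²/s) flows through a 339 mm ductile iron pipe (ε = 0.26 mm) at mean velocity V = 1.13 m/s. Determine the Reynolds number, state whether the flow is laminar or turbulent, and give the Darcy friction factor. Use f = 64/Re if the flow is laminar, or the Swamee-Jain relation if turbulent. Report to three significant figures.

Re ≈ 8.85×10^5; turbulent; f ≈ 0.0189

Re = VD/ν = 1.130·0.339/4.33×10^-7 = 8.85×10^5
Re > 4000 → turbulent; ε/D = 7.67×10^-4
Swamee-Jain: f = 0.01894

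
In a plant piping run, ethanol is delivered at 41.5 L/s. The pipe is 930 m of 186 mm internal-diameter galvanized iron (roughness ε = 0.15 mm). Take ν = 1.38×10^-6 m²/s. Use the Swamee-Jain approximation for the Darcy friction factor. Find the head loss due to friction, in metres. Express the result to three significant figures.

V = 4Q/(πD²) = 4·0.0415/(π·0.186²) = 1.527 m/s
Re = VD/ν = 1.527·0.186/1.38×10^-6 = 2.06×10^5 → turbulent
ε/D = 0.15/186 = 8.06×10^-4
Swamee-Jain: f = 0.02035
h_f = f(L/D)V²/(2g) = 0.02035·(930/0.186)·1.527²/(2·9.81) = 12.10 m

h_f ≈ 12.1 m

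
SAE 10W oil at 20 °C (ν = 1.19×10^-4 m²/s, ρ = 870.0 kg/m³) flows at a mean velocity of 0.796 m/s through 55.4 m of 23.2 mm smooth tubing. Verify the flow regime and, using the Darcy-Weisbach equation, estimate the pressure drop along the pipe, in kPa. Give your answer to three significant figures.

Δp ≈ 271 kPa

Re = VD/ν = 0.796·0.02320/1.19×10^-4 = 155 → laminar (Re < 2300)
f = 64/Re = 0.4124
h_f = f(L/D)V²/(2g) = 0.4124·(55.4/0.02320)·0.796²/(2·9.81) = 31.80 m
Δp = ρg·h_f = 870.0·9.81·31.80 = 271.4 kPa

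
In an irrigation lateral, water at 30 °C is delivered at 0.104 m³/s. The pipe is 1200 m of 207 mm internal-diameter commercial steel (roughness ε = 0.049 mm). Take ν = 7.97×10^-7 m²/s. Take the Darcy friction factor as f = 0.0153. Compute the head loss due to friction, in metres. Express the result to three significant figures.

h_f ≈ 43.2 m

V = 4Q/(πD²) = 4·0.104/(π·0.207²) = 3.090 m/s
h_f = f(L/D)V²/(2g) = 0.01530·(1200/0.207)·3.090²/(2·9.81) = 43.17 m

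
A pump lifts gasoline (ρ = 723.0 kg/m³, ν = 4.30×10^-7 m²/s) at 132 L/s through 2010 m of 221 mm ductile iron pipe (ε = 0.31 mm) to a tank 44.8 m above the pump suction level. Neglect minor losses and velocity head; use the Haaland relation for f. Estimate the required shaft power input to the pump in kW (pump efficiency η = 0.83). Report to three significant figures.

V = 4Q/(πD²) = 3.441 m/s; Re = 1.77×10^6; ε/D = 0.00140; f = 0.02152
h_f = f(L/D)V²/2g = 118.1 m
Total head H = z + h_f = 44.8 + 118.1 = 162.9 m
P_hyd = ρgQH = 723.0·9.81·0.132·162.9 = 152.5 kW
P_shaft = P_hyd/η = 152.5/0.83 = 183.8 kW

P_shaft ≈ 184 kW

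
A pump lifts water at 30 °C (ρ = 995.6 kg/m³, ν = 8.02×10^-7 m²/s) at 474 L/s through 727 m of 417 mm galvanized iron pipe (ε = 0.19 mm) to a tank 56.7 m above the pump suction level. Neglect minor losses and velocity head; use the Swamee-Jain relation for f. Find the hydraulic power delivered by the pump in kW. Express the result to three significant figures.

P_hyd ≈ 345 kW

V = 4Q/(πD²) = 3.471 m/s; Re = 1.80×10^6; ε/D = 4.56×10^-4; f = 0.01674
h_f = f(L/D)V²/2g = 17.92 m
Total head H = z + h_f = 56.7 + 17.92 = 74.62 m
P_hyd = ρgQH = 995.6·9.81·0.474·74.62 = 345.4 kW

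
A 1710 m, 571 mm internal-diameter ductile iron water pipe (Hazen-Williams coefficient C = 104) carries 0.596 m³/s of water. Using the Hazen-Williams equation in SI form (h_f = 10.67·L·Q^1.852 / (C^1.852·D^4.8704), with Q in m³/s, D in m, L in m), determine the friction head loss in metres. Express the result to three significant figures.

h_f ≈ 19.7 m

h_f = 10.67·1710·0.596^1.852 / (104^1.852·0.571^4.8704) = 19.71 m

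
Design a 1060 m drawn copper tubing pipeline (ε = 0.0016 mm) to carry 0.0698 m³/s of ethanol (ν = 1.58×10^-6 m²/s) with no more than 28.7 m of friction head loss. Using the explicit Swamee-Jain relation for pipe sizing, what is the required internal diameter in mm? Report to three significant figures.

D ≈ 187 mm

Swamee-Jain (Type III): D = 0.66·[ε^1.25·(LQ²/(gh_f))^4.75 + ν·Q^9.4·(L/(gh_f))^5.2]^0.04
LQ²/(gh_f) = 0.01834; L/(gh_f) = 3.765
Term 1 = ε^1.25·(…)^4.75 = 3.21×10^-16; Term 2 = ν·Q^9.4·(…)^5.2 = 2.11×10^-14
D = 0.66·(3.21×10^-16 + 2.11×10^-14)^0.04 = 0.1874 m = 187 mm
Check: V = 2.53 m/s, Re = 3.00×10^5, f = 0.01447, h_f = 26.7 m ≈ 28.7 m ✓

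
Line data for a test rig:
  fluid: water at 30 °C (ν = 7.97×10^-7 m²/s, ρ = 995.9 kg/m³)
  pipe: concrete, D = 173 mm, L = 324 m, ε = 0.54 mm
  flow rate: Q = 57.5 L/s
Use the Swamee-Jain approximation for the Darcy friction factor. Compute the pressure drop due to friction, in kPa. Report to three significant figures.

V = 4Q/(πD²) = 4·0.0575/(π·0.173²) = 2.446 m/s
Re = VD/ν = 2.446·0.173/7.97×10^-7 = 5.31×10^5 → turbulent
ε/D = 0.54/173 = 0.00312
Swamee-Jain: f = 0.02681
h_f = f(L/D)V²/(2g) = 0.02681·(324/0.173)·2.446²/(2·9.81) = 15.31 m
Δp = ρg·h_f = 995.9·9.81·15.31 = 149.6 kPa

Δp ≈ 150 kPa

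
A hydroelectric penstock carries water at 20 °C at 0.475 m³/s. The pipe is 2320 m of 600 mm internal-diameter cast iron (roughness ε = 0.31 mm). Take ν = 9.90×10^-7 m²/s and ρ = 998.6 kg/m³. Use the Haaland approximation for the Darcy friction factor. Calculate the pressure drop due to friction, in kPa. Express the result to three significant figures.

Δp ≈ 94.1 kPa

V = 4Q/(πD²) = 4·0.475/(π·0.600²) = 1.680 m/s
Re = VD/ν = 1.680·0.600/9.90×10^-7 = 1.02×10^6 → turbulent
ε/D = 0.31/600 = 5.17×10^-4
Haaland: f = 0.01728
h_f = f(L/D)V²/(2g) = 0.01728·(2320/0.600)·1.680²/(2·9.81) = 9.611 m
Δp = ρg·h_f = 998.6·9.81·9.611 = 94.15 kPa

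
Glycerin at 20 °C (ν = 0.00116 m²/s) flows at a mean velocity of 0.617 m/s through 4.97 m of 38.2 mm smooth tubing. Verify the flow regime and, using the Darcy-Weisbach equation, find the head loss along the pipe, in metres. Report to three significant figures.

Re = VD/ν = 0.617·0.03820/0.00116 = 20.3 → laminar (Re < 2300)
f = 64/Re = 3.150
h_f = f(L/D)V²/(2g) = 3.150·(4.97/0.03820)·0.617²/(2·9.81) = 7.952 m

h_f ≈ 7.95 m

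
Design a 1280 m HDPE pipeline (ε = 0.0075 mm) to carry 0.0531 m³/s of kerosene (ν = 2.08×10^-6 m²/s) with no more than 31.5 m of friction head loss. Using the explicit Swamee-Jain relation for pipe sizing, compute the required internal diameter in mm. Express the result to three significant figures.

Swamee-Jain (Type III): D = 0.66·[ε^1.25·(LQ²/(gh_f))^4.75 + ν·Q^9.4·(L/(gh_f))^5.2]^0.04
LQ²/(gh_f) = 0.01168; L/(gh_f) = 4.142
Term 1 = ε^1.25·(…)^4.75 = 2.59×10^-16; Term 2 = ν·Q^9.4·(…)^5.2 = 3.50×10^-15
D = 0.66·(2.59×10^-16 + 3.50×10^-15)^0.04 = 0.1748 m = 175 mm
Check: V = 2.21 m/s, Re = 1.86×10^5, f = 0.01612, h_f = 29.5 m ≈ 31.5 m ✓

D ≈ 175 mm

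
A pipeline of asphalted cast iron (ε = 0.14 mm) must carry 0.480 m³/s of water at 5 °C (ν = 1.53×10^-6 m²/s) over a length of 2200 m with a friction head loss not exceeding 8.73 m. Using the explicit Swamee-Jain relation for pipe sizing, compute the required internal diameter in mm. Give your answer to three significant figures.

D ≈ 603 mm

Swamee-Jain (Type III): D = 0.66·[ε^1.25·(LQ²/(gh_f))^4.75 + ν·Q^9.4·(L/(gh_f))^5.2]^0.04
LQ²/(gh_f) = 5.919; L/(gh_f) = 25.69
Term 1 = ε^1.25·(…)^4.75 = 0.0709; Term 2 = ν·Q^9.4·(…)^5.2 = 0.0330
D = 0.66·(0.0709 + 0.0330)^0.04 = 0.6029 m = 603 mm
Check: V = 1.68 m/s, Re = 6.63×10^5, f = 0.01548, h_f = 8.14 m ≈ 8.73 m ✓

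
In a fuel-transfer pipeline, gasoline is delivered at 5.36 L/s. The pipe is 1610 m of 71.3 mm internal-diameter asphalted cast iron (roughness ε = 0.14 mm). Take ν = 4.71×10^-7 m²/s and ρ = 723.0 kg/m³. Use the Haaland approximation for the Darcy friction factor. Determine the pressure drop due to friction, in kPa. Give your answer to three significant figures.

V = 4Q/(πD²) = 4·0.00536/(π·0.0713²) = 1.342 m/s
Re = VD/ν = 1.342·0.0713/4.71×10^-7 = 2.03×10^5 → turbulent
ε/D = 0.14/71.3 = 0.00196
Haaland: f = 0.02414
h_f = f(L/D)V²/(2g) = 0.02414·(1610/0.0713)·1.342²/(2·9.81) = 50.06 m
Δp = ρg·h_f = 723.0·9.81·50.06 = 355.1 kPa

Δp ≈ 355 kPa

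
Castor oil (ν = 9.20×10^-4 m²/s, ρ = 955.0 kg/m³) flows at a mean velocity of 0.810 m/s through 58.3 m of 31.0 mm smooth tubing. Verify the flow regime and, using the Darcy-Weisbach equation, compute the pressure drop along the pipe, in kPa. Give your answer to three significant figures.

Δp ≈ 1380 kPa

Re = VD/ν = 0.810·0.03100/9.20×10^-4 = 27.3 → laminar (Re < 2300)
f = 64/Re = 2.345
h_f = f(L/D)V²/(2g) = 2.345·(58.3/0.03100)·0.810²/(2·9.81) = 147.5 m
Δp = ρg·h_f = 955.0·9.81·147.5 = 1382 kPa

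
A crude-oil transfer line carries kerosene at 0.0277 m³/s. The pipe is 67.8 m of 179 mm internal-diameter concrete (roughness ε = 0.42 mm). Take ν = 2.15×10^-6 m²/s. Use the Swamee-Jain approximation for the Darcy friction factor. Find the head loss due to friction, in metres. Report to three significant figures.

h_f ≈ 0.616 m

V = 4Q/(πD²) = 4·0.0277/(π·0.179²) = 1.101 m/s
Re = VD/ν = 1.101·0.179/2.15×10^-6 = 9.16×10^4 → turbulent
ε/D = 0.42/179 = 0.00235
Swamee-Jain: f = 0.02634
h_f = f(L/D)V²/(2g) = 0.02634·(67.8/0.179)·1.101²/(2·9.81) = 0.6162 m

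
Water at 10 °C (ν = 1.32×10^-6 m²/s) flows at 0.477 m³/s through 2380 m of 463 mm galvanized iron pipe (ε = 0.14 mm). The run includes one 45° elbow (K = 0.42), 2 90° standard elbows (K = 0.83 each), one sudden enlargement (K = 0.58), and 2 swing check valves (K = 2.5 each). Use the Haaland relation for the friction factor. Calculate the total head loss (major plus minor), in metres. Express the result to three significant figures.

V = 4Q/(πD²) = 2.833 m/s; V²/2g = 0.4091 m
Re = 9.94×10^5, ε/D = 3.02×10^-4 → f = 0.01563 (Haaland)
Major: h_f = f(L/D)·V²/2g = 0.01563·5140·0.4091 = 32.86 m
Minor: ΣK = 7.66; h_m = ΣK·V²/2g = 3.134 m
Total H_L = 32.86 + 3.134 = 36.00 m

H_L ≈ 36.0 m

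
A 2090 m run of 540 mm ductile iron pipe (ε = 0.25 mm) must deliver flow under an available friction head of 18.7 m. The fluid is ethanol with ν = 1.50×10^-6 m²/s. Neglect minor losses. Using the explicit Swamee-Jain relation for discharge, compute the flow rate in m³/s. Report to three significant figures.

Swamee-Jain (Type II): Q = -0.965·√(gD⁵h_f/L)·ln[ε/(3.7D) + √(3.17ν²L/(gD³h_f))]
√(gD⁵h_f/L) = √(9.81·0.540⁵·18.7/2090) = 0.06348
ε/(3.7D) = 1.25×10^-4; √(3.17ν²L/(gD³h_f)) = 2.27×10^-5
Q = -0.965·0.06348·ln(1.478×10^-4) = 0.5403 m³/s
Check: V = 2.36 m/s, Re = 8.49×10^5, f = 0.01714, h_f = 18.8 m ≈ 18.7 m ✓

Q ≈ 0.540 m³/s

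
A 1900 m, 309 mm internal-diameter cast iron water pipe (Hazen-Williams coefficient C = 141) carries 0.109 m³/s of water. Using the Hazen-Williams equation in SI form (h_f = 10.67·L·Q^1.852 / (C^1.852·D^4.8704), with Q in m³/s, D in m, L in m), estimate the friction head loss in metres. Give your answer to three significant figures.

h_f = 10.67·1900·0.109^1.852 / (141^1.852·0.309^4.8704) = 10.67 m

h_f ≈ 10.7 m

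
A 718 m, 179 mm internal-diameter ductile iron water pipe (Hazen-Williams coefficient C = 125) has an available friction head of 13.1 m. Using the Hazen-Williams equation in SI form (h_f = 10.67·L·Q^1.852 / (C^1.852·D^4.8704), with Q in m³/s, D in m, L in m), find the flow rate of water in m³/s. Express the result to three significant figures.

Q ≈ 0.0434 m³/s

Rearranging: Q = [h_f·C^1.852·D^4.8704 / (10.67·L)]^(1/1.852)
Q = [13.1·125^1.852·0.179^4.8704 / (10.67·718)]^0.540 = 0.04345 m³/s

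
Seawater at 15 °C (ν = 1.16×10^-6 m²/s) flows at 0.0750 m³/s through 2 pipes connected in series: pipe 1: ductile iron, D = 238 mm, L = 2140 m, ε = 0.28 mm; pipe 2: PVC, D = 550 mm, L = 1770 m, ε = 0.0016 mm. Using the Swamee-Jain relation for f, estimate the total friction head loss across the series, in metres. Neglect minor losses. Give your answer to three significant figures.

Pipe 1: V = 1.686 m/s, Re = 3.46×10^5, ε/D = 0.00118, f = 0.02133, h_1 = f(L/D)V²/2g = 27.79 m
Pipe 2: V = 0.3157 m/s, Re = 1.50×10^5, ε/D = 2.91×10^-6, f = 0.01647, h_2 = f(L/D)V²/2g = 0.2692 m
Series → Q common, losses add: H = Σh = 28.06 m

H ≈ 28.1 m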